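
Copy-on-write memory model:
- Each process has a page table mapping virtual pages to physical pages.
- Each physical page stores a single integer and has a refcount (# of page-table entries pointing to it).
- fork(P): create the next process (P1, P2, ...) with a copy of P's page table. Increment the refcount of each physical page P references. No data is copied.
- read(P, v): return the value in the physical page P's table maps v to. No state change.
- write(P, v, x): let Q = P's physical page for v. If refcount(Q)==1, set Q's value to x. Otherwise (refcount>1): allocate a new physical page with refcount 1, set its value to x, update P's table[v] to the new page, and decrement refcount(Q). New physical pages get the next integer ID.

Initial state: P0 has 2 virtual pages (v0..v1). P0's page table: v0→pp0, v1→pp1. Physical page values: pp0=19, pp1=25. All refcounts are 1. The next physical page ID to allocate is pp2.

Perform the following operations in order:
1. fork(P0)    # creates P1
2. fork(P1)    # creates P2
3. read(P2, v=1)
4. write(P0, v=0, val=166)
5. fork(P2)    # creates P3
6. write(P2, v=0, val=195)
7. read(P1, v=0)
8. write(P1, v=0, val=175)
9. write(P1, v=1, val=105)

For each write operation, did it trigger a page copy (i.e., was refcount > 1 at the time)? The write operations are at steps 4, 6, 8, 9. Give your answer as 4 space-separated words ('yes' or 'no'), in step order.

Op 1: fork(P0) -> P1. 2 ppages; refcounts: pp0:2 pp1:2
Op 2: fork(P1) -> P2. 2 ppages; refcounts: pp0:3 pp1:3
Op 3: read(P2, v1) -> 25. No state change.
Op 4: write(P0, v0, 166). refcount(pp0)=3>1 -> COPY to pp2. 3 ppages; refcounts: pp0:2 pp1:3 pp2:1
Op 5: fork(P2) -> P3. 3 ppages; refcounts: pp0:3 pp1:4 pp2:1
Op 6: write(P2, v0, 195). refcount(pp0)=3>1 -> COPY to pp3. 4 ppages; refcounts: pp0:2 pp1:4 pp2:1 pp3:1
Op 7: read(P1, v0) -> 19. No state change.
Op 8: write(P1, v0, 175). refcount(pp0)=2>1 -> COPY to pp4. 5 ppages; refcounts: pp0:1 pp1:4 pp2:1 pp3:1 pp4:1
Op 9: write(P1, v1, 105). refcount(pp1)=4>1 -> COPY to pp5. 6 ppages; refcounts: pp0:1 pp1:3 pp2:1 pp3:1 pp4:1 pp5:1

yes yes yes yes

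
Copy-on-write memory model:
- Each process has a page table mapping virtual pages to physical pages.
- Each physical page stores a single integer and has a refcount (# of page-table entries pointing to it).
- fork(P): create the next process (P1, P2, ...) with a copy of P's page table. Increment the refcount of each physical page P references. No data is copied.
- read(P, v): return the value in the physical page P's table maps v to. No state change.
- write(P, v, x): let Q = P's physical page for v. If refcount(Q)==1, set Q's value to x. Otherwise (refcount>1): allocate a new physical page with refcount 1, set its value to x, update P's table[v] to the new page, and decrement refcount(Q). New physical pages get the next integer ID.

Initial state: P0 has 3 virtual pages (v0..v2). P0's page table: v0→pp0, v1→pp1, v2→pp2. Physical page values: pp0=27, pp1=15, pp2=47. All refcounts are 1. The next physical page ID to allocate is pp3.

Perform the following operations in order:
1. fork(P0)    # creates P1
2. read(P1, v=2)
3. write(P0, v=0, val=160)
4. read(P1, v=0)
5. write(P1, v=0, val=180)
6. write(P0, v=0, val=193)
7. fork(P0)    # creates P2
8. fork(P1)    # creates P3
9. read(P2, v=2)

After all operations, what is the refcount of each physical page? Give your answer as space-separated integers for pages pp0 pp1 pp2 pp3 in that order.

Op 1: fork(P0) -> P1. 3 ppages; refcounts: pp0:2 pp1:2 pp2:2
Op 2: read(P1, v2) -> 47. No state change.
Op 3: write(P0, v0, 160). refcount(pp0)=2>1 -> COPY to pp3. 4 ppages; refcounts: pp0:1 pp1:2 pp2:2 pp3:1
Op 4: read(P1, v0) -> 27. No state change.
Op 5: write(P1, v0, 180). refcount(pp0)=1 -> write in place. 4 ppages; refcounts: pp0:1 pp1:2 pp2:2 pp3:1
Op 6: write(P0, v0, 193). refcount(pp3)=1 -> write in place. 4 ppages; refcounts: pp0:1 pp1:2 pp2:2 pp3:1
Op 7: fork(P0) -> P2. 4 ppages; refcounts: pp0:1 pp1:3 pp2:3 pp3:2
Op 8: fork(P1) -> P3. 4 ppages; refcounts: pp0:2 pp1:4 pp2:4 pp3:2
Op 9: read(P2, v2) -> 47. No state change.

Answer: 2 4 4 2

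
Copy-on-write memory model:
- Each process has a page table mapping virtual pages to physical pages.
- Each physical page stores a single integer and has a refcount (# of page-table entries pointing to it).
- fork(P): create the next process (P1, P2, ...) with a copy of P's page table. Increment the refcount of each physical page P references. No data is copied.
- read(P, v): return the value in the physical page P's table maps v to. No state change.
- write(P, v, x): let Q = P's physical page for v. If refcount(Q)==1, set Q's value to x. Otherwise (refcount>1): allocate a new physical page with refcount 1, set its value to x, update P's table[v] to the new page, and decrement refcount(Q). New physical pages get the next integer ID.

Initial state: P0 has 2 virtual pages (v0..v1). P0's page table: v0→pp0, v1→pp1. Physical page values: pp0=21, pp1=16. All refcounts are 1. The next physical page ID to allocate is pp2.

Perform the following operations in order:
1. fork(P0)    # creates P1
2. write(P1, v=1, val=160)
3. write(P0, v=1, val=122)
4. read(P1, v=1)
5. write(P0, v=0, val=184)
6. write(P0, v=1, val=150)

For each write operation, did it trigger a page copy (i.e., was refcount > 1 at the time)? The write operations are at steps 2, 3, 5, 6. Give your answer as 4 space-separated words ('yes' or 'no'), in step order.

Op 1: fork(P0) -> P1. 2 ppages; refcounts: pp0:2 pp1:2
Op 2: write(P1, v1, 160). refcount(pp1)=2>1 -> COPY to pp2. 3 ppages; refcounts: pp0:2 pp1:1 pp2:1
Op 3: write(P0, v1, 122). refcount(pp1)=1 -> write in place. 3 ppages; refcounts: pp0:2 pp1:1 pp2:1
Op 4: read(P1, v1) -> 160. No state change.
Op 5: write(P0, v0, 184). refcount(pp0)=2>1 -> COPY to pp3. 4 ppages; refcounts: pp0:1 pp1:1 pp2:1 pp3:1
Op 6: write(P0, v1, 150). refcount(pp1)=1 -> write in place. 4 ppages; refcounts: pp0:1 pp1:1 pp2:1 pp3:1

yes no yes no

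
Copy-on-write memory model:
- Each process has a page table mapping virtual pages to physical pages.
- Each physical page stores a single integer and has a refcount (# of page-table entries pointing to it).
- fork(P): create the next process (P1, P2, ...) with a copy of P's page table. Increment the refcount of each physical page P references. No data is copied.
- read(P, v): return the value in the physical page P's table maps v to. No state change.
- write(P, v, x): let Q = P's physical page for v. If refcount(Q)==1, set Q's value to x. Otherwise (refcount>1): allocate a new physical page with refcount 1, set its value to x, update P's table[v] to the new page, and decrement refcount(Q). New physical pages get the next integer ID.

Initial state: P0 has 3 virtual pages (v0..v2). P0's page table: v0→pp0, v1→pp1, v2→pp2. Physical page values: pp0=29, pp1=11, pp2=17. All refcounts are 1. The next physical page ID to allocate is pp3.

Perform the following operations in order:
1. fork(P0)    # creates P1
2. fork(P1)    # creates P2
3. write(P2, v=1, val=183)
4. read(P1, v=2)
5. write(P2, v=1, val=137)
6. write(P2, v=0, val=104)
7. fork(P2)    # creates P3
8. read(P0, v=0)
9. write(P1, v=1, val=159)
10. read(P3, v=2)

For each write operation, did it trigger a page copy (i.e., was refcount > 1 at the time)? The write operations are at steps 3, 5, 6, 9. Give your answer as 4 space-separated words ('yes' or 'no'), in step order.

Op 1: fork(P0) -> P1. 3 ppages; refcounts: pp0:2 pp1:2 pp2:2
Op 2: fork(P1) -> P2. 3 ppages; refcounts: pp0:3 pp1:3 pp2:3
Op 3: write(P2, v1, 183). refcount(pp1)=3>1 -> COPY to pp3. 4 ppages; refcounts: pp0:3 pp1:2 pp2:3 pp3:1
Op 4: read(P1, v2) -> 17. No state change.
Op 5: write(P2, v1, 137). refcount(pp3)=1 -> write in place. 4 ppages; refcounts: pp0:3 pp1:2 pp2:3 pp3:1
Op 6: write(P2, v0, 104). refcount(pp0)=3>1 -> COPY to pp4. 5 ppages; refcounts: pp0:2 pp1:2 pp2:3 pp3:1 pp4:1
Op 7: fork(P2) -> P3. 5 ppages; refcounts: pp0:2 pp1:2 pp2:4 pp3:2 pp4:2
Op 8: read(P0, v0) -> 29. No state change.
Op 9: write(P1, v1, 159). refcount(pp1)=2>1 -> COPY to pp5. 6 ppages; refcounts: pp0:2 pp1:1 pp2:4 pp3:2 pp4:2 pp5:1
Op 10: read(P3, v2) -> 17. No state change.

yes no yes yes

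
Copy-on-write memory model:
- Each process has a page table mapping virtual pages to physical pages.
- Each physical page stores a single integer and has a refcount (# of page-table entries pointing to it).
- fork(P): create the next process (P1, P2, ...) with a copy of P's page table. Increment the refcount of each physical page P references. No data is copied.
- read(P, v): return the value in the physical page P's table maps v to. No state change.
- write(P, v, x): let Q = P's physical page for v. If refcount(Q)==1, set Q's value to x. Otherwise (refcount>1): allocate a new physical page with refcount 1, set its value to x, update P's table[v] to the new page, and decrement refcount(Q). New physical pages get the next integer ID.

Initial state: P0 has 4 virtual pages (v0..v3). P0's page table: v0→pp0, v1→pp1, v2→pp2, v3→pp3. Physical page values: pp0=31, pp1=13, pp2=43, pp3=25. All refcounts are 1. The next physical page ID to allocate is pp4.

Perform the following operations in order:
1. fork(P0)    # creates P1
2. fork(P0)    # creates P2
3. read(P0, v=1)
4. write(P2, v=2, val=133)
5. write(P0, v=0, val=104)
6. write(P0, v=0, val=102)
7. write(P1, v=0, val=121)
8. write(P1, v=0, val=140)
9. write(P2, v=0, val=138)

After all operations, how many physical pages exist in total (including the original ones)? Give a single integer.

Answer: 7

Derivation:
Op 1: fork(P0) -> P1. 4 ppages; refcounts: pp0:2 pp1:2 pp2:2 pp3:2
Op 2: fork(P0) -> P2. 4 ppages; refcounts: pp0:3 pp1:3 pp2:3 pp3:3
Op 3: read(P0, v1) -> 13. No state change.
Op 4: write(P2, v2, 133). refcount(pp2)=3>1 -> COPY to pp4. 5 ppages; refcounts: pp0:3 pp1:3 pp2:2 pp3:3 pp4:1
Op 5: write(P0, v0, 104). refcount(pp0)=3>1 -> COPY to pp5. 6 ppages; refcounts: pp0:2 pp1:3 pp2:2 pp3:3 pp4:1 pp5:1
Op 6: write(P0, v0, 102). refcount(pp5)=1 -> write in place. 6 ppages; refcounts: pp0:2 pp1:3 pp2:2 pp3:3 pp4:1 pp5:1
Op 7: write(P1, v0, 121). refcount(pp0)=2>1 -> COPY to pp6. 7 ppages; refcounts: pp0:1 pp1:3 pp2:2 pp3:3 pp4:1 pp5:1 pp6:1
Op 8: write(P1, v0, 140). refcount(pp6)=1 -> write in place. 7 ppages; refcounts: pp0:1 pp1:3 pp2:2 pp3:3 pp4:1 pp5:1 pp6:1
Op 9: write(P2, v0, 138). refcount(pp0)=1 -> write in place. 7 ppages; refcounts: pp0:1 pp1:3 pp2:2 pp3:3 pp4:1 pp5:1 pp6:1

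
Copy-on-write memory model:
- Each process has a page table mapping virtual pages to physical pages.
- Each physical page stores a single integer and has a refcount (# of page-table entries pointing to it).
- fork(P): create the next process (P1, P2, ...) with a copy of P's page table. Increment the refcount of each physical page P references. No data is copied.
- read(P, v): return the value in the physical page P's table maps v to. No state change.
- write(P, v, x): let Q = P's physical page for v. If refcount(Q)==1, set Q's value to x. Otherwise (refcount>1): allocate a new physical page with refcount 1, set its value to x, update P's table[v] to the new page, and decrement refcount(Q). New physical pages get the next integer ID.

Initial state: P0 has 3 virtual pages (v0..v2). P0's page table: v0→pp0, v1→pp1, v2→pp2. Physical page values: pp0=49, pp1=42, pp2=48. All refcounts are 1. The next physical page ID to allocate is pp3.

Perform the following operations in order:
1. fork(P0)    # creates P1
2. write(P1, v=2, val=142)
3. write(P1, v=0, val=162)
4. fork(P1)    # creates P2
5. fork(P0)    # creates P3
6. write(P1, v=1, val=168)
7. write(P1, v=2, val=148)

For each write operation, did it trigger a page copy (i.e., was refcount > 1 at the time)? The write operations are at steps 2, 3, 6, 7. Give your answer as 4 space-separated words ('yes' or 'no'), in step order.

Op 1: fork(P0) -> P1. 3 ppages; refcounts: pp0:2 pp1:2 pp2:2
Op 2: write(P1, v2, 142). refcount(pp2)=2>1 -> COPY to pp3. 4 ppages; refcounts: pp0:2 pp1:2 pp2:1 pp3:1
Op 3: write(P1, v0, 162). refcount(pp0)=2>1 -> COPY to pp4. 5 ppages; refcounts: pp0:1 pp1:2 pp2:1 pp3:1 pp4:1
Op 4: fork(P1) -> P2. 5 ppages; refcounts: pp0:1 pp1:3 pp2:1 pp3:2 pp4:2
Op 5: fork(P0) -> P3. 5 ppages; refcounts: pp0:2 pp1:4 pp2:2 pp3:2 pp4:2
Op 6: write(P1, v1, 168). refcount(pp1)=4>1 -> COPY to pp5. 6 ppages; refcounts: pp0:2 pp1:3 pp2:2 pp3:2 pp4:2 pp5:1
Op 7: write(P1, v2, 148). refcount(pp3)=2>1 -> COPY to pp6. 7 ppages; refcounts: pp0:2 pp1:3 pp2:2 pp3:1 pp4:2 pp5:1 pp6:1

yes yes yes yes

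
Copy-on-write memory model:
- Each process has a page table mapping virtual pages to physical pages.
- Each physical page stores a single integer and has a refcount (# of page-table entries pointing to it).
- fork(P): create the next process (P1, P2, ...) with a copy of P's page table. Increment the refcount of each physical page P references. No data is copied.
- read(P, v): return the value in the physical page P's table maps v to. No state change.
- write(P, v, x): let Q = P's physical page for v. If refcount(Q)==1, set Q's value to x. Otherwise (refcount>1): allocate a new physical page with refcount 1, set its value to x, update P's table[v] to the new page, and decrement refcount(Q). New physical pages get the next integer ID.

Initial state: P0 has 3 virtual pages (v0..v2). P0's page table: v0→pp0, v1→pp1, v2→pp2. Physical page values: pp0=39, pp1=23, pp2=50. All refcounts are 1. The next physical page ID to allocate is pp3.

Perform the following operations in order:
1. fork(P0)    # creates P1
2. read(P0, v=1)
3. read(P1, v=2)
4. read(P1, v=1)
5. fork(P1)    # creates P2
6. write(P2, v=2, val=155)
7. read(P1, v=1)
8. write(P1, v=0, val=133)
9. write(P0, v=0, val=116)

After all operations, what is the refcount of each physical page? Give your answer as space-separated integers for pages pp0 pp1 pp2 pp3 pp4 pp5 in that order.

Op 1: fork(P0) -> P1. 3 ppages; refcounts: pp0:2 pp1:2 pp2:2
Op 2: read(P0, v1) -> 23. No state change.
Op 3: read(P1, v2) -> 50. No state change.
Op 4: read(P1, v1) -> 23. No state change.
Op 5: fork(P1) -> P2. 3 ppages; refcounts: pp0:3 pp1:3 pp2:3
Op 6: write(P2, v2, 155). refcount(pp2)=3>1 -> COPY to pp3. 4 ppages; refcounts: pp0:3 pp1:3 pp2:2 pp3:1
Op 7: read(P1, v1) -> 23. No state change.
Op 8: write(P1, v0, 133). refcount(pp0)=3>1 -> COPY to pp4. 5 ppages; refcounts: pp0:2 pp1:3 pp2:2 pp3:1 pp4:1
Op 9: write(P0, v0, 116). refcount(pp0)=2>1 -> COPY to pp5. 6 ppages; refcounts: pp0:1 pp1:3 pp2:2 pp3:1 pp4:1 pp5:1

Answer: 1 3 2 1 1 1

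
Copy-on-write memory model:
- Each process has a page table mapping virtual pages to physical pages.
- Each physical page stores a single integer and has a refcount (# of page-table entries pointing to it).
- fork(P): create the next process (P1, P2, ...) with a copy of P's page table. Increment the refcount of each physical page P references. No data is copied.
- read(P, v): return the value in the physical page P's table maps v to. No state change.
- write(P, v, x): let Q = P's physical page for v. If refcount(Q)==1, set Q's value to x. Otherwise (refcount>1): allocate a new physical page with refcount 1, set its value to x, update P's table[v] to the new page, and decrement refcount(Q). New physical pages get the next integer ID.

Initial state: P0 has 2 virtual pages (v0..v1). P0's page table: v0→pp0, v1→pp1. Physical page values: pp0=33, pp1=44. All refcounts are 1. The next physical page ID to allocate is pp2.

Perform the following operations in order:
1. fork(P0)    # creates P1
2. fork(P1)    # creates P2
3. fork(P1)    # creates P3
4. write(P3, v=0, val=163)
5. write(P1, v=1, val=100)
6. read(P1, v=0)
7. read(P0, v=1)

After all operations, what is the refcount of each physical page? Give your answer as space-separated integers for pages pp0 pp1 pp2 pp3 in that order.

Op 1: fork(P0) -> P1. 2 ppages; refcounts: pp0:2 pp1:2
Op 2: fork(P1) -> P2. 2 ppages; refcounts: pp0:3 pp1:3
Op 3: fork(P1) -> P3. 2 ppages; refcounts: pp0:4 pp1:4
Op 4: write(P3, v0, 163). refcount(pp0)=4>1 -> COPY to pp2. 3 ppages; refcounts: pp0:3 pp1:4 pp2:1
Op 5: write(P1, v1, 100). refcount(pp1)=4>1 -> COPY to pp3. 4 ppages; refcounts: pp0:3 pp1:3 pp2:1 pp3:1
Op 6: read(P1, v0) -> 33. No state change.
Op 7: read(P0, v1) -> 44. No state change.

Answer: 3 3 1 1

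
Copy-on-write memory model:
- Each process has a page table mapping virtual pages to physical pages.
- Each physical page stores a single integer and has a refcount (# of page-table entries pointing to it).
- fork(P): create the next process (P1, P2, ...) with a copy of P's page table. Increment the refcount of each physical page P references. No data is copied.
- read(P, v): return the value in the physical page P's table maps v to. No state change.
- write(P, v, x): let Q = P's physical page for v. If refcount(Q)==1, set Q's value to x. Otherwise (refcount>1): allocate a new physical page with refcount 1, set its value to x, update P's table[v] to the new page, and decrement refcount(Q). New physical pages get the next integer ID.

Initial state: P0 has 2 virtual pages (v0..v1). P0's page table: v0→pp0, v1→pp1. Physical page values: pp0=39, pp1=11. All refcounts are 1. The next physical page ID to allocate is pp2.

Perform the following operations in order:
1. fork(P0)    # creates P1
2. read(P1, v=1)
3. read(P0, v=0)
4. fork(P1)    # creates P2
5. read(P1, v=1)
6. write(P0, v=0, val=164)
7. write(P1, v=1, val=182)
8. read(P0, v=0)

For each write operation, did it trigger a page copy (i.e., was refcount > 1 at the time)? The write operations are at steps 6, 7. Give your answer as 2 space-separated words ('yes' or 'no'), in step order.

Op 1: fork(P0) -> P1. 2 ppages; refcounts: pp0:2 pp1:2
Op 2: read(P1, v1) -> 11. No state change.
Op 3: read(P0, v0) -> 39. No state change.
Op 4: fork(P1) -> P2. 2 ppages; refcounts: pp0:3 pp1:3
Op 5: read(P1, v1) -> 11. No state change.
Op 6: write(P0, v0, 164). refcount(pp0)=3>1 -> COPY to pp2. 3 ppages; refcounts: pp0:2 pp1:3 pp2:1
Op 7: write(P1, v1, 182). refcount(pp1)=3>1 -> COPY to pp3. 4 ppages; refcounts: pp0:2 pp1:2 pp2:1 pp3:1
Op 8: read(P0, v0) -> 164. No state change.

yes yes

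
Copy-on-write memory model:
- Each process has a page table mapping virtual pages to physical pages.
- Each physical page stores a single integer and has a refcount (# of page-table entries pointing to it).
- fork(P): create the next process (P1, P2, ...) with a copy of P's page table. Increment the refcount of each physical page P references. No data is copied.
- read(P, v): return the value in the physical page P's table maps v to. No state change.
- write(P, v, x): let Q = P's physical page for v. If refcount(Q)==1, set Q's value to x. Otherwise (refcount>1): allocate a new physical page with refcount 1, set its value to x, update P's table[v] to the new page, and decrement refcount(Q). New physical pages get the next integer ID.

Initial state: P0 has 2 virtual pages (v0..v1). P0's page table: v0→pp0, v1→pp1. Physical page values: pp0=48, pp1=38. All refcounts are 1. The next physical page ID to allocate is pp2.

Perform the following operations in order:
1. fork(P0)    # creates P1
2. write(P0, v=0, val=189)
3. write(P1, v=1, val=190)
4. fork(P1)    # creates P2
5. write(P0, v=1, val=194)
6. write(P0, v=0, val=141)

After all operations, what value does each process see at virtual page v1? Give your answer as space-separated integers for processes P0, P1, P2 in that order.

Op 1: fork(P0) -> P1. 2 ppages; refcounts: pp0:2 pp1:2
Op 2: write(P0, v0, 189). refcount(pp0)=2>1 -> COPY to pp2. 3 ppages; refcounts: pp0:1 pp1:2 pp2:1
Op 3: write(P1, v1, 190). refcount(pp1)=2>1 -> COPY to pp3. 4 ppages; refcounts: pp0:1 pp1:1 pp2:1 pp3:1
Op 4: fork(P1) -> P2. 4 ppages; refcounts: pp0:2 pp1:1 pp2:1 pp3:2
Op 5: write(P0, v1, 194). refcount(pp1)=1 -> write in place. 4 ppages; refcounts: pp0:2 pp1:1 pp2:1 pp3:2
Op 6: write(P0, v0, 141). refcount(pp2)=1 -> write in place. 4 ppages; refcounts: pp0:2 pp1:1 pp2:1 pp3:2
P0: v1 -> pp1 = 194
P1: v1 -> pp3 = 190
P2: v1 -> pp3 = 190

Answer: 194 190 190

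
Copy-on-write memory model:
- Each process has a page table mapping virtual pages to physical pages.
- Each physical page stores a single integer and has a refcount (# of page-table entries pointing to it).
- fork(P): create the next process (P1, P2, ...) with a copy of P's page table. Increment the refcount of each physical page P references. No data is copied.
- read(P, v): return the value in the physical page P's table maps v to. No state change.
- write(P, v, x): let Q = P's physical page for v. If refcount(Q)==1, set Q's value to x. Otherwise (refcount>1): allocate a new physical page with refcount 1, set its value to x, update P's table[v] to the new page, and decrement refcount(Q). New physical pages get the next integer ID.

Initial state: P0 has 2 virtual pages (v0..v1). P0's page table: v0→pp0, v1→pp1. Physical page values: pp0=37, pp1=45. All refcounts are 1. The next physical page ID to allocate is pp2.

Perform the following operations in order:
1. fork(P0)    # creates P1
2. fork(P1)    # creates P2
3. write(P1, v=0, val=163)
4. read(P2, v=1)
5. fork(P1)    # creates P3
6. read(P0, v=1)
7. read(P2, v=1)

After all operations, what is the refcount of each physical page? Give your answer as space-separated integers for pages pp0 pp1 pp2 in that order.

Answer: 2 4 2

Derivation:
Op 1: fork(P0) -> P1. 2 ppages; refcounts: pp0:2 pp1:2
Op 2: fork(P1) -> P2. 2 ppages; refcounts: pp0:3 pp1:3
Op 3: write(P1, v0, 163). refcount(pp0)=3>1 -> COPY to pp2. 3 ppages; refcounts: pp0:2 pp1:3 pp2:1
Op 4: read(P2, v1) -> 45. No state change.
Op 5: fork(P1) -> P3. 3 ppages; refcounts: pp0:2 pp1:4 pp2:2
Op 6: read(P0, v1) -> 45. No state change.
Op 7: read(P2, v1) -> 45. No state change.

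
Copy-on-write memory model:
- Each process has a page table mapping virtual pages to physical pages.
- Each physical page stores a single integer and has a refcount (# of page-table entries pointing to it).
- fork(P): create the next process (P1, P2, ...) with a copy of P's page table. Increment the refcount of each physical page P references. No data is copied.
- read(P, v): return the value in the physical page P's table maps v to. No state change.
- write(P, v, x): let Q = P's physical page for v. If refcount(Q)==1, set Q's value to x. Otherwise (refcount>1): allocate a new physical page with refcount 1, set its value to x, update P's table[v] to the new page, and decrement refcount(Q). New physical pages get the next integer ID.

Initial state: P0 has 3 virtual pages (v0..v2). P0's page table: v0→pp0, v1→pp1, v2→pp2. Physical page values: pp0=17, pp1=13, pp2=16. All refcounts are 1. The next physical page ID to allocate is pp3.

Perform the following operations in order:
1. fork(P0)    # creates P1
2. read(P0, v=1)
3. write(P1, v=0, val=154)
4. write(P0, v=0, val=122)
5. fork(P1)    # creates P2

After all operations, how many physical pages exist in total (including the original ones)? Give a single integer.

Answer: 4

Derivation:
Op 1: fork(P0) -> P1. 3 ppages; refcounts: pp0:2 pp1:2 pp2:2
Op 2: read(P0, v1) -> 13. No state change.
Op 3: write(P1, v0, 154). refcount(pp0)=2>1 -> COPY to pp3. 4 ppages; refcounts: pp0:1 pp1:2 pp2:2 pp3:1
Op 4: write(P0, v0, 122). refcount(pp0)=1 -> write in place. 4 ppages; refcounts: pp0:1 pp1:2 pp2:2 pp3:1
Op 5: fork(P1) -> P2. 4 ppages; refcounts: pp0:1 pp1:3 pp2:3 pp3:2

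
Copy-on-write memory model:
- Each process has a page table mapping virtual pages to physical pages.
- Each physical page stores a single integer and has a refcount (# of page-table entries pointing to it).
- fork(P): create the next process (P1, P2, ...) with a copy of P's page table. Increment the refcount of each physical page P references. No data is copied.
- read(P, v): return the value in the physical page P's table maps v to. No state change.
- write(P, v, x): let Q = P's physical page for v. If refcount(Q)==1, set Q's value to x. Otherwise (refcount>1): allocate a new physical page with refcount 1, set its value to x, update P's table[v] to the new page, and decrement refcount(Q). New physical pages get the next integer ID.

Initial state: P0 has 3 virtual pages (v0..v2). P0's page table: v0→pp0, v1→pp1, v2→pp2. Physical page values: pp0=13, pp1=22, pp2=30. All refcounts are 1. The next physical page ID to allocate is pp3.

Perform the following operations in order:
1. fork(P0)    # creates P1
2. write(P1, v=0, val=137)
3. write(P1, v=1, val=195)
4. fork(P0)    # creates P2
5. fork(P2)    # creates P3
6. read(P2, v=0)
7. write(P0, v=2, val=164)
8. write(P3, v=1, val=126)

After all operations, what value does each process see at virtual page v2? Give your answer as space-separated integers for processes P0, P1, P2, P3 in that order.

Answer: 164 30 30 30

Derivation:
Op 1: fork(P0) -> P1. 3 ppages; refcounts: pp0:2 pp1:2 pp2:2
Op 2: write(P1, v0, 137). refcount(pp0)=2>1 -> COPY to pp3. 4 ppages; refcounts: pp0:1 pp1:2 pp2:2 pp3:1
Op 3: write(P1, v1, 195). refcount(pp1)=2>1 -> COPY to pp4. 5 ppages; refcounts: pp0:1 pp1:1 pp2:2 pp3:1 pp4:1
Op 4: fork(P0) -> P2. 5 ppages; refcounts: pp0:2 pp1:2 pp2:3 pp3:1 pp4:1
Op 5: fork(P2) -> P3. 5 ppages; refcounts: pp0:3 pp1:3 pp2:4 pp3:1 pp4:1
Op 6: read(P2, v0) -> 13. No state change.
Op 7: write(P0, v2, 164). refcount(pp2)=4>1 -> COPY to pp5. 6 ppages; refcounts: pp0:3 pp1:3 pp2:3 pp3:1 pp4:1 pp5:1
Op 8: write(P3, v1, 126). refcount(pp1)=3>1 -> COPY to pp6. 7 ppages; refcounts: pp0:3 pp1:2 pp2:3 pp3:1 pp4:1 pp5:1 pp6:1
P0: v2 -> pp5 = 164
P1: v2 -> pp2 = 30
P2: v2 -> pp2 = 30
P3: v2 -> pp2 = 30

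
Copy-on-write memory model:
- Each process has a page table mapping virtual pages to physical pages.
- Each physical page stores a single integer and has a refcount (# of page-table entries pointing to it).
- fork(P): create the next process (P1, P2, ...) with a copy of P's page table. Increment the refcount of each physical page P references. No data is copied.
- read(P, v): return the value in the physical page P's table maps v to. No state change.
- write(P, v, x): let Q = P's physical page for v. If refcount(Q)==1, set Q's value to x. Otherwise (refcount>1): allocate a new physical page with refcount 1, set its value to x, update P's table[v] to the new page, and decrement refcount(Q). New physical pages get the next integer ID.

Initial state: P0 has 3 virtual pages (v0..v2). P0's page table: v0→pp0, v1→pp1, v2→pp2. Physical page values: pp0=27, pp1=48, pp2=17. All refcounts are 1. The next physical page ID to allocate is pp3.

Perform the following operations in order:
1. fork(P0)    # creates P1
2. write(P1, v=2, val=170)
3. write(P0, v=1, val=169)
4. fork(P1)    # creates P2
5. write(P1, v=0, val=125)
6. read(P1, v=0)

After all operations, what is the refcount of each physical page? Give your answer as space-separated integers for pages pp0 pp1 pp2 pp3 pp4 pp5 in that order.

Op 1: fork(P0) -> P1. 3 ppages; refcounts: pp0:2 pp1:2 pp2:2
Op 2: write(P1, v2, 170). refcount(pp2)=2>1 -> COPY to pp3. 4 ppages; refcounts: pp0:2 pp1:2 pp2:1 pp3:1
Op 3: write(P0, v1, 169). refcount(pp1)=2>1 -> COPY to pp4. 5 ppages; refcounts: pp0:2 pp1:1 pp2:1 pp3:1 pp4:1
Op 4: fork(P1) -> P2. 5 ppages; refcounts: pp0:3 pp1:2 pp2:1 pp3:2 pp4:1
Op 5: write(P1, v0, 125). refcount(pp0)=3>1 -> COPY to pp5. 6 ppages; refcounts: pp0:2 pp1:2 pp2:1 pp3:2 pp4:1 pp5:1
Op 6: read(P1, v0) -> 125. No state change.

Answer: 2 2 1 2 1 1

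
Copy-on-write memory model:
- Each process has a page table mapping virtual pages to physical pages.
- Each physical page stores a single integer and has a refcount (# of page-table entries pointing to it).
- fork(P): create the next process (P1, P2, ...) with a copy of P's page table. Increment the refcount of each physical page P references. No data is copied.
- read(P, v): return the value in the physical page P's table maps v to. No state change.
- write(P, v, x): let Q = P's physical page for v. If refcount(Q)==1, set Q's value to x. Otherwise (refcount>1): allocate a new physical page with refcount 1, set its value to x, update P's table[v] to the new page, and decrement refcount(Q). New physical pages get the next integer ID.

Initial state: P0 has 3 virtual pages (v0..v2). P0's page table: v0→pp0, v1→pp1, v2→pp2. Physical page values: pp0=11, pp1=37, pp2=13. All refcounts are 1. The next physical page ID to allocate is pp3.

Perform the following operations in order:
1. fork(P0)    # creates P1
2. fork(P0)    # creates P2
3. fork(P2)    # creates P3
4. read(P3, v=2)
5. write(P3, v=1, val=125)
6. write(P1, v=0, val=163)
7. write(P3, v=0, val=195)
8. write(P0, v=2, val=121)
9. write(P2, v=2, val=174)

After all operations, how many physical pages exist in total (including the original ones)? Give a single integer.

Answer: 8

Derivation:
Op 1: fork(P0) -> P1. 3 ppages; refcounts: pp0:2 pp1:2 pp2:2
Op 2: fork(P0) -> P2. 3 ppages; refcounts: pp0:3 pp1:3 pp2:3
Op 3: fork(P2) -> P3. 3 ppages; refcounts: pp0:4 pp1:4 pp2:4
Op 4: read(P3, v2) -> 13. No state change.
Op 5: write(P3, v1, 125). refcount(pp1)=4>1 -> COPY to pp3. 4 ppages; refcounts: pp0:4 pp1:3 pp2:4 pp3:1
Op 6: write(P1, v0, 163). refcount(pp0)=4>1 -> COPY to pp4. 5 ppages; refcounts: pp0:3 pp1:3 pp2:4 pp3:1 pp4:1
Op 7: write(P3, v0, 195). refcount(pp0)=3>1 -> COPY to pp5. 6 ppages; refcounts: pp0:2 pp1:3 pp2:4 pp3:1 pp4:1 pp5:1
Op 8: write(P0, v2, 121). refcount(pp2)=4>1 -> COPY to pp6. 7 ppages; refcounts: pp0:2 pp1:3 pp2:3 pp3:1 pp4:1 pp5:1 pp6:1
Op 9: write(P2, v2, 174). refcount(pp2)=3>1 -> COPY to pp7. 8 ppages; refcounts: pp0:2 pp1:3 pp2:2 pp3:1 pp4:1 pp5:1 pp6:1 pp7:1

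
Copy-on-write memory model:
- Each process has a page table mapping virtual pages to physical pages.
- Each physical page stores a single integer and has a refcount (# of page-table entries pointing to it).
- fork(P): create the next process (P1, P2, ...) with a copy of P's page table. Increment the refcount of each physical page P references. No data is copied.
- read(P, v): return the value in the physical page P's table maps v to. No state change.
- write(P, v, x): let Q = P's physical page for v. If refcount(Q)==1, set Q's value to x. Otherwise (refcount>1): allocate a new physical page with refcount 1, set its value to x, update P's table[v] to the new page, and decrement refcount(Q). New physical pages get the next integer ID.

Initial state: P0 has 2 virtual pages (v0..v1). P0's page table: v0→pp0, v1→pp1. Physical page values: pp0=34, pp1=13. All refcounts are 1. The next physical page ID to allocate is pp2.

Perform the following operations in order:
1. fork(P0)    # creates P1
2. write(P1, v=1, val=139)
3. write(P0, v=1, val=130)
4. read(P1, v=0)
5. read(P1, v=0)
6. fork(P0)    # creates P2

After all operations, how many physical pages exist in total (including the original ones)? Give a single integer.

Op 1: fork(P0) -> P1. 2 ppages; refcounts: pp0:2 pp1:2
Op 2: write(P1, v1, 139). refcount(pp1)=2>1 -> COPY to pp2. 3 ppages; refcounts: pp0:2 pp1:1 pp2:1
Op 3: write(P0, v1, 130). refcount(pp1)=1 -> write in place. 3 ppages; refcounts: pp0:2 pp1:1 pp2:1
Op 4: read(P1, v0) -> 34. No state change.
Op 5: read(P1, v0) -> 34. No state change.
Op 6: fork(P0) -> P2. 3 ppages; refcounts: pp0:3 pp1:2 pp2:1

Answer: 3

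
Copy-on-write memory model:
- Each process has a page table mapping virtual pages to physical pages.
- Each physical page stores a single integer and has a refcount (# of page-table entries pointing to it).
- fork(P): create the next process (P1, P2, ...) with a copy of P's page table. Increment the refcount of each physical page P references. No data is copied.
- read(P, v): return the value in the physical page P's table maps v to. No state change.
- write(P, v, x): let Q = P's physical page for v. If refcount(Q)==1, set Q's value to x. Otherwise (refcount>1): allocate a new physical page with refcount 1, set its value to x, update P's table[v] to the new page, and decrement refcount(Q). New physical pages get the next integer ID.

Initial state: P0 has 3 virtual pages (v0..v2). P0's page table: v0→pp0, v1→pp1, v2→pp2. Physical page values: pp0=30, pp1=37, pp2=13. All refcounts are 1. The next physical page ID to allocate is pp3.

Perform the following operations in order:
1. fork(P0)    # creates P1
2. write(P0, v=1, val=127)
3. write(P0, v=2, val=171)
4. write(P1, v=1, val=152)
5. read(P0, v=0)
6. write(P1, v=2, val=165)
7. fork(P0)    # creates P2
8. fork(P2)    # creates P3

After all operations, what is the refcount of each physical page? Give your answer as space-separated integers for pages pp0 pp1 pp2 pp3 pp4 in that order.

Op 1: fork(P0) -> P1. 3 ppages; refcounts: pp0:2 pp1:2 pp2:2
Op 2: write(P0, v1, 127). refcount(pp1)=2>1 -> COPY to pp3. 4 ppages; refcounts: pp0:2 pp1:1 pp2:2 pp3:1
Op 3: write(P0, v2, 171). refcount(pp2)=2>1 -> COPY to pp4. 5 ppages; refcounts: pp0:2 pp1:1 pp2:1 pp3:1 pp4:1
Op 4: write(P1, v1, 152). refcount(pp1)=1 -> write in place. 5 ppages; refcounts: pp0:2 pp1:1 pp2:1 pp3:1 pp4:1
Op 5: read(P0, v0) -> 30. No state change.
Op 6: write(P1, v2, 165). refcount(pp2)=1 -> write in place. 5 ppages; refcounts: pp0:2 pp1:1 pp2:1 pp3:1 pp4:1
Op 7: fork(P0) -> P2. 5 ppages; refcounts: pp0:3 pp1:1 pp2:1 pp3:2 pp4:2
Op 8: fork(P2) -> P3. 5 ppages; refcounts: pp0:4 pp1:1 pp2:1 pp3:3 pp4:3

Answer: 4 1 1 3 3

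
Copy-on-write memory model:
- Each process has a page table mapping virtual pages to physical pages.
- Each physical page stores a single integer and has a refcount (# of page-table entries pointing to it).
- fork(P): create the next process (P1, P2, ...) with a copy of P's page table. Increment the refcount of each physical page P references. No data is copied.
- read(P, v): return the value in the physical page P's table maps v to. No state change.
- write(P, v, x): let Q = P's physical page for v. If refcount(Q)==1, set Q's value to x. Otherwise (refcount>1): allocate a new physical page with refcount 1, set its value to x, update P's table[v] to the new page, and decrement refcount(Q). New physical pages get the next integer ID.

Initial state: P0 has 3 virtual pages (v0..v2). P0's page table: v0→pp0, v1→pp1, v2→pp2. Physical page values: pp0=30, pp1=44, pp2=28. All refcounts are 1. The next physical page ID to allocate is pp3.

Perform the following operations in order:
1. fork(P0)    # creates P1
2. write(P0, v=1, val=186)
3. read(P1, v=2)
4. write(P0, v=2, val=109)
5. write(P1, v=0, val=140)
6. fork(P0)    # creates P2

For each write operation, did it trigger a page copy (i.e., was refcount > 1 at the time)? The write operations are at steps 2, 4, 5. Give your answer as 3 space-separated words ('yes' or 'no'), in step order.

Op 1: fork(P0) -> P1. 3 ppages; refcounts: pp0:2 pp1:2 pp2:2
Op 2: write(P0, v1, 186). refcount(pp1)=2>1 -> COPY to pp3. 4 ppages; refcounts: pp0:2 pp1:1 pp2:2 pp3:1
Op 3: read(P1, v2) -> 28. No state change.
Op 4: write(P0, v2, 109). refcount(pp2)=2>1 -> COPY to pp4. 5 ppages; refcounts: pp0:2 pp1:1 pp2:1 pp3:1 pp4:1
Op 5: write(P1, v0, 140). refcount(pp0)=2>1 -> COPY to pp5. 6 ppages; refcounts: pp0:1 pp1:1 pp2:1 pp3:1 pp4:1 pp5:1
Op 6: fork(P0) -> P2. 6 ppages; refcounts: pp0:2 pp1:1 pp2:1 pp3:2 pp4:2 pp5:1

yes yes yes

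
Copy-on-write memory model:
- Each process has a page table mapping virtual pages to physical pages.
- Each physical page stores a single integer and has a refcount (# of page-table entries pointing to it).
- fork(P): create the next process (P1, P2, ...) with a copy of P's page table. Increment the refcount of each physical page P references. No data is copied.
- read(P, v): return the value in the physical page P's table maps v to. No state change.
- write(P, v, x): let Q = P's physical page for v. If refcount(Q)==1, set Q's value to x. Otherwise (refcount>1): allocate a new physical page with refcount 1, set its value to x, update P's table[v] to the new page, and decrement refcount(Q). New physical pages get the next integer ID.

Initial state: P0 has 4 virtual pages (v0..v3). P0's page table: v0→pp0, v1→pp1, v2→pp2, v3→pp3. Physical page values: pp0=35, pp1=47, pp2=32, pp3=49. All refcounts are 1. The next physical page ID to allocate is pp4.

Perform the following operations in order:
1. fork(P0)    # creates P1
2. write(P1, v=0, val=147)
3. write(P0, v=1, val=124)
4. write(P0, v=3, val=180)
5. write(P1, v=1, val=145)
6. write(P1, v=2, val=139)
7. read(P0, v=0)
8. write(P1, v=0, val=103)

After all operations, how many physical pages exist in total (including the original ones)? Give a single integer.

Answer: 8

Derivation:
Op 1: fork(P0) -> P1. 4 ppages; refcounts: pp0:2 pp1:2 pp2:2 pp3:2
Op 2: write(P1, v0, 147). refcount(pp0)=2>1 -> COPY to pp4. 5 ppages; refcounts: pp0:1 pp1:2 pp2:2 pp3:2 pp4:1
Op 3: write(P0, v1, 124). refcount(pp1)=2>1 -> COPY to pp5. 6 ppages; refcounts: pp0:1 pp1:1 pp2:2 pp3:2 pp4:1 pp5:1
Op 4: write(P0, v3, 180). refcount(pp3)=2>1 -> COPY to pp6. 7 ppages; refcounts: pp0:1 pp1:1 pp2:2 pp3:1 pp4:1 pp5:1 pp6:1
Op 5: write(P1, v1, 145). refcount(pp1)=1 -> write in place. 7 ppages; refcounts: pp0:1 pp1:1 pp2:2 pp3:1 pp4:1 pp5:1 pp6:1
Op 6: write(P1, v2, 139). refcount(pp2)=2>1 -> COPY to pp7. 8 ppages; refcounts: pp0:1 pp1:1 pp2:1 pp3:1 pp4:1 pp5:1 pp6:1 pp7:1
Op 7: read(P0, v0) -> 35. No state change.
Op 8: write(P1, v0, 103). refcount(pp4)=1 -> write in place. 8 ppages; refcounts: pp0:1 pp1:1 pp2:1 pp3:1 pp4:1 pp5:1 pp6:1 pp7:1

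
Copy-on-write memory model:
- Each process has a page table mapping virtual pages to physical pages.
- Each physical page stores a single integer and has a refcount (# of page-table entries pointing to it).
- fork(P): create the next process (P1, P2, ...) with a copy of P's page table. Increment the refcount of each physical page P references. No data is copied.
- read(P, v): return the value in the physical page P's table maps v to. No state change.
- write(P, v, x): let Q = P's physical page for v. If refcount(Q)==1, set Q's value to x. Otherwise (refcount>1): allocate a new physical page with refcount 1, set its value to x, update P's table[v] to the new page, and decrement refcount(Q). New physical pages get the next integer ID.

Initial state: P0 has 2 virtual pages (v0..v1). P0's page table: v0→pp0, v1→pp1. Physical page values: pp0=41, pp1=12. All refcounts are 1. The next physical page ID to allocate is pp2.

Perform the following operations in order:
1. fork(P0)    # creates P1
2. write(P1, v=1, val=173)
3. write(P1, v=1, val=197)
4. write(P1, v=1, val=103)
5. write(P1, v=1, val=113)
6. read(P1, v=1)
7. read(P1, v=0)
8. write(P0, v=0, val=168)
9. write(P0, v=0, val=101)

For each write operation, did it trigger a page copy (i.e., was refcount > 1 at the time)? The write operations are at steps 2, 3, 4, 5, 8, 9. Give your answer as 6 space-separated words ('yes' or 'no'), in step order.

Op 1: fork(P0) -> P1. 2 ppages; refcounts: pp0:2 pp1:2
Op 2: write(P1, v1, 173). refcount(pp1)=2>1 -> COPY to pp2. 3 ppages; refcounts: pp0:2 pp1:1 pp2:1
Op 3: write(P1, v1, 197). refcount(pp2)=1 -> write in place. 3 ppages; refcounts: pp0:2 pp1:1 pp2:1
Op 4: write(P1, v1, 103). refcount(pp2)=1 -> write in place. 3 ppages; refcounts: pp0:2 pp1:1 pp2:1
Op 5: write(P1, v1, 113). refcount(pp2)=1 -> write in place. 3 ppages; refcounts: pp0:2 pp1:1 pp2:1
Op 6: read(P1, v1) -> 113. No state change.
Op 7: read(P1, v0) -> 41. No state change.
Op 8: write(P0, v0, 168). refcount(pp0)=2>1 -> COPY to pp3. 4 ppages; refcounts: pp0:1 pp1:1 pp2:1 pp3:1
Op 9: write(P0, v0, 101). refcount(pp3)=1 -> write in place. 4 ppages; refcounts: pp0:1 pp1:1 pp2:1 pp3:1

yes no no no yes no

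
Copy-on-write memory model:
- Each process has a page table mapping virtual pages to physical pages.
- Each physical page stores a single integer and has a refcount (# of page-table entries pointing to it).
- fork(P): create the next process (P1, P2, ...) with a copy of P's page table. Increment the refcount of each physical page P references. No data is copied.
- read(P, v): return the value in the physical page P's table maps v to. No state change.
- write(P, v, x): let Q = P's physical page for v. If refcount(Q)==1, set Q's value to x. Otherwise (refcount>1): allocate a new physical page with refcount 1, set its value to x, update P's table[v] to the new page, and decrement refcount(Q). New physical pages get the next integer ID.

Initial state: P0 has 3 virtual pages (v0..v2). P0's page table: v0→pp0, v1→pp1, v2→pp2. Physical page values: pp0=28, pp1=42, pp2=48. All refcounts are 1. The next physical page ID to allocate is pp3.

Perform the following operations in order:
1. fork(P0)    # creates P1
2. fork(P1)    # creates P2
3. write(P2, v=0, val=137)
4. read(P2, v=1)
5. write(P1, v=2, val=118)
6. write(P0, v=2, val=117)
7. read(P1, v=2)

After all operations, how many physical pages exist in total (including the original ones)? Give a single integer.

Answer: 6

Derivation:
Op 1: fork(P0) -> P1. 3 ppages; refcounts: pp0:2 pp1:2 pp2:2
Op 2: fork(P1) -> P2. 3 ppages; refcounts: pp0:3 pp1:3 pp2:3
Op 3: write(P2, v0, 137). refcount(pp0)=3>1 -> COPY to pp3. 4 ppages; refcounts: pp0:2 pp1:3 pp2:3 pp3:1
Op 4: read(P2, v1) -> 42. No state change.
Op 5: write(P1, v2, 118). refcount(pp2)=3>1 -> COPY to pp4. 5 ppages; refcounts: pp0:2 pp1:3 pp2:2 pp3:1 pp4:1
Op 6: write(P0, v2, 117). refcount(pp2)=2>1 -> COPY to pp5. 6 ppages; refcounts: pp0:2 pp1:3 pp2:1 pp3:1 pp4:1 pp5:1
Op 7: read(P1, v2) -> 118. No state change.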